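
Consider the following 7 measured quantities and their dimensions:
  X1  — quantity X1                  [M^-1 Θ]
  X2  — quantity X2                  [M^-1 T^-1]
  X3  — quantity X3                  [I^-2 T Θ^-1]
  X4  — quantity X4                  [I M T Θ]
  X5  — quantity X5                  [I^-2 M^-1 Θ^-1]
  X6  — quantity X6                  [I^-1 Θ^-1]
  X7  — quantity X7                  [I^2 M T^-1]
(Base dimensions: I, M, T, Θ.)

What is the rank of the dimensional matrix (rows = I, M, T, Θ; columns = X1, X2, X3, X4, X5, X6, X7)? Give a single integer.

3

Write exponents as rows I,M,T,Θ / cols X1,X2,X3,X4,X5,X6,X7:
  I: [ 0  0 -2  1 -2 -1  2]
  M: [-1 -1  0  1 -1  0  1]
  T: [ 0 -1  1  1  0  0 -1]
  Θ: [ 1  0 -1  1 -1 -1  0]
RREF → pivots at {X1,X2,X3} ⇒ r = 3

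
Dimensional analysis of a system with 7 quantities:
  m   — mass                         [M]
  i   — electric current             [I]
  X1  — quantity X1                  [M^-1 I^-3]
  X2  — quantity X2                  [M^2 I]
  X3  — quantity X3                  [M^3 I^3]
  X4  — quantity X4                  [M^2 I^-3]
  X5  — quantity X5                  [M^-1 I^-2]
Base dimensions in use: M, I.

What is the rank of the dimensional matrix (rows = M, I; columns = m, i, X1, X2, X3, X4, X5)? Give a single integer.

Write exponents as rows M,I / cols m,i,X1,X2,X3,X4,X5:
  M: [ 1  0 -1  2  3  2 -1]
  I: [ 0  1 -3  1  3 -3 -2]
RREF → pivots at {m,i} ⇒ r = 2

2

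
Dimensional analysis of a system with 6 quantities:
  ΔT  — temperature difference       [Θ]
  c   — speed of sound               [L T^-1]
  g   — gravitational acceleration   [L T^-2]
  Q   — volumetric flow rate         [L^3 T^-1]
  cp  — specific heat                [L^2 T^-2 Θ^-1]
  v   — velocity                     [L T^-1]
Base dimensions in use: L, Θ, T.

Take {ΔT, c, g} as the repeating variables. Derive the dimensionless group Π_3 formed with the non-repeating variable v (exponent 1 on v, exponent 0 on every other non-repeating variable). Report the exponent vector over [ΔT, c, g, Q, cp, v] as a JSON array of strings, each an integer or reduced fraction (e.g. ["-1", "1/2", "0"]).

Write exponents as rows L,Θ,T / cols ΔT,c,g,Q,cp,v:
  L: [ 0  1  1  3  2  1]
  Θ: [ 1  0  0  0 -1  0]
  T: [ 0 -1 -2 -1 -2 -1]
Row reduction gives pivot columns ΔT,c,g; rank = 3
Pivot set = {ΔT,c,g}, free = {Q,cp,v}
RREF:
  r0: [   1    0    0    0   -1    0]
  r1: [   0    1    0    5    2    1]
  r2: [   0    0    1   -2    0    0]
Fix exponent of v at 1, Q at 0, cp at 0; solve each RREF row for its pivot's exponent:
  r0: exp(ΔT) + (0)·1 = 0 ⇒ exp(ΔT) = 0
  r1: exp(c) + (1)·1 = 0 ⇒ exp(c) = -1
  r2: exp(g) + (0)·1 = 0 ⇒ exp(g) = 0
Π_3 = c^-1 · v

["0", "-1", "0", "0", "0", "1"]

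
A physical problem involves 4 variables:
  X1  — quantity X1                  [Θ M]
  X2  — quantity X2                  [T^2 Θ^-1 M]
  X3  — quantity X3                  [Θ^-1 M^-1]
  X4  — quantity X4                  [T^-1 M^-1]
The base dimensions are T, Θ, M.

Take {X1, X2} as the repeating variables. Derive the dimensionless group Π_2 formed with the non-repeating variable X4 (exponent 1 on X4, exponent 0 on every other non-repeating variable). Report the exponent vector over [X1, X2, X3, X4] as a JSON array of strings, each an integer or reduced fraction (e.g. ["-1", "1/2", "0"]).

["1/2", "1/2", "0", "1"]

Dimensional matrix (T×Θ×M by X1×X2×X3×X4):
  T: [ 0  2  0 -1]
  Θ: [ 1 -1 -1  0]
  M: [ 1  1 -1 -1]
Echelon form has 2 nonzero rows (pivots: X1,X2)
Repeat: X1,X2; free: X3,X4
RREF:
  r0: [   1    0   -1 -1/2]
  r1: [   0    1    0 -1/2]
  r2: [   0    0    0    0]
Fix exponent of X4 at 1, X3 at 0; solve each RREF row for its pivot's exponent:
  r0: exp(X1) + (-1/2)·1 = 0 ⇒ exp(X1) = 1/2
  r1: exp(X2) + (-1/2)·1 = 0 ⇒ exp(X2) = 1/2
Π_2 = X1^(1/2) · X2^(1/2) · X4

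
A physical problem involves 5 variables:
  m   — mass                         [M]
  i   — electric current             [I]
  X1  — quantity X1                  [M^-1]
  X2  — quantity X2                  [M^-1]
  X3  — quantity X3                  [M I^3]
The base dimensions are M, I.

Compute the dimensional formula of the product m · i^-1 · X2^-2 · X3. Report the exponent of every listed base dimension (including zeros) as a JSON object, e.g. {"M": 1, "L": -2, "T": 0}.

{"M": 4, "I": 2}

Write exponents as rows M,I / cols m,i,X1,X2,X3:
  M: [ 1  0 -1 -1  1]
  I: [ 0  1  0  0  3]
  [M]: (1)·1+(-1)·0+(-2)·-1+(1)·1 = 4
  [I]: (1)·0+(-1)·1+(-2)·0+(1)·3 = 2
⇒ M^4 I^2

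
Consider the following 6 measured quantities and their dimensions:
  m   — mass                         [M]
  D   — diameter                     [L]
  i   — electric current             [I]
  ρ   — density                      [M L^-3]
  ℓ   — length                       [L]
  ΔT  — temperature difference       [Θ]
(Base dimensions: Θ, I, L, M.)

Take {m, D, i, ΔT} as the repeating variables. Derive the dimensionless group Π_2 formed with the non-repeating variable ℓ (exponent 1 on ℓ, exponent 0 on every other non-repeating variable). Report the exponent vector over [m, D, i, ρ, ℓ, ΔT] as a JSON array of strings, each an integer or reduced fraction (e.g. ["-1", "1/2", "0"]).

Dimensional matrix (Θ×I×L×M by m×D×i×ρ×ℓ×ΔT):
  Θ: [ 0  0  0  0  0  1]
  I: [ 0  0  1  0  0  0]
  L: [ 0  1  0 -3  1  0]
  M: [ 1  0  0  1  0  0]
Row reduction gives pivot columns m,D,i,ΔT; rank = 4
Pivot set = {m,D,i,ΔT}, free = {ρ,ℓ}
RREF:
  r0: [   1    0    0    1    0    0]
  r1: [   0    1    0   -3    1    0]
  r2: [   0    0    1    0    0    0]
  r3: [   0    0    0    0    0    1]
Fix exponent of ℓ at 1, ρ at 0; solve each RREF row for its pivot's exponent:
  r0: exp(m) + (0)·1 = 0 ⇒ exp(m) = 0
  r1: exp(D) + (1)·1 = 0 ⇒ exp(D) = -1
  r2: exp(i) + (0)·1 = 0 ⇒ exp(i) = 0
  r3: exp(ΔT) + (0)·1 = 0 ⇒ exp(ΔT) = 0
Π_2 = D^-1 · ℓ

["0", "-1", "0", "0", "1", "0"]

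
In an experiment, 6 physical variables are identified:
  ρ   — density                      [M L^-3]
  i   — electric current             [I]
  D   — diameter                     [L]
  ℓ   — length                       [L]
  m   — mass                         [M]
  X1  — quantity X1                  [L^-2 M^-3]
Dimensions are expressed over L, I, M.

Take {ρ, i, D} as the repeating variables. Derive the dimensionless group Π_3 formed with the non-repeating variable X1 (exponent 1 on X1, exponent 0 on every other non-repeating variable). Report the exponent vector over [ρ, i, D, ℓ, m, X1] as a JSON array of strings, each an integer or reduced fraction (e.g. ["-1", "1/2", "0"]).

Write exponents as rows L,I,M / cols ρ,i,D,ℓ,m,X1:
  L: [-3  0  1  1  0 -2]
  I: [ 0  1  0  0  0  0]
  M: [ 1  0  0  0  1 -3]
RREF → pivots at {ρ,i,D} ⇒ r = 3
Repeat: ρ,i,D; free: ℓ,m,X1
RREF:
  r0: [   1    0    0    0    1   -3]
  r1: [   0    1    0    0    0    0]
  r2: [   0    0    1    1    3  -11]
Fix exponent of X1 at 1, ℓ at 0, m at 0; solve each RREF row for its pivot's exponent:
  r0: exp(ρ) + (-3)·1 = 0 ⇒ exp(ρ) = 3
  r1: exp(i) + (0)·1 = 0 ⇒ exp(i) = 0
  r2: exp(D) + (-11)·1 = 0 ⇒ exp(D) = 11
Π_3 = ρ^3 · D^11 · X1

["3", "0", "11", "0", "0", "1"]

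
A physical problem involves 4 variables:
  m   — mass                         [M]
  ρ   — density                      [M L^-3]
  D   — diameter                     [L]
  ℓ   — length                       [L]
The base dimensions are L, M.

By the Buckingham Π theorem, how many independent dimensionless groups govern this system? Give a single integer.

Dimensional matrix (L×M by m×ρ×D×ℓ):
  L: [ 0 -3  1  1]
  M: [ 1  1  0  0]
RREF → pivots at {m,ρ} ⇒ r = 2
4 vars − rank 2 = 2 Π groups

2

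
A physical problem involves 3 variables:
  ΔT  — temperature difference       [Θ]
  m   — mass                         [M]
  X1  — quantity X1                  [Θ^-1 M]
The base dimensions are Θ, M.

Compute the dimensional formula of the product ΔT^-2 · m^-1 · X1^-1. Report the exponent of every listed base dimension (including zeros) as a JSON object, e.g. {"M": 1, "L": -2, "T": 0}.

Exponent matrix [Θ,M] × [ΔT,m,X1]:
  Θ: [ 1  0 -1]
  M: [ 0  1  1]
  [Θ]: (-2)·1+(-1)·0+(-1)·-1 = -1
  [M]: (-2)·0+(-1)·1+(-1)·1 = -2
⇒ Θ^-1 M^-2

{"Θ": -1, "M": -2}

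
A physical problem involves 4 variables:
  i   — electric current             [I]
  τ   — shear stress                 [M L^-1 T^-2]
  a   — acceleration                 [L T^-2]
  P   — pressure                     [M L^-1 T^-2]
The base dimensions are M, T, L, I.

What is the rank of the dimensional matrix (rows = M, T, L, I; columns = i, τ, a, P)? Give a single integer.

Dimensional matrix (M×T×L×I by i×τ×a×P):
  M: [ 0  1  0  1]
  T: [ 0 -2 -2 -2]
  L: [ 0 -1  1 -1]
  I: [ 1  0  0  0]
Echelon form has 3 nonzero rows (pivots: i,τ,a)

3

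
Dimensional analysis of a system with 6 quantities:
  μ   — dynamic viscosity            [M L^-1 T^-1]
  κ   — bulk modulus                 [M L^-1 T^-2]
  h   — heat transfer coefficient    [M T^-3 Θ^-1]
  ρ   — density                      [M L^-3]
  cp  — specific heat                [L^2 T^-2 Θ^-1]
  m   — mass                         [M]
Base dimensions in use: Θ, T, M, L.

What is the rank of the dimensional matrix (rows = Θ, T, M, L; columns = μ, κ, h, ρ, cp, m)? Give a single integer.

4

Write exponents as rows Θ,T,M,L / cols μ,κ,h,ρ,cp,m:
  Θ: [ 0  0 -1  0 -1  0]
  T: [-1 -2 -3  0 -2  0]
  M: [ 1  1  1  1  0  1]
  L: [-1 -1  0 -3  2  0]
Row reduction gives pivot columns μ,κ,h,ρ; rank = 4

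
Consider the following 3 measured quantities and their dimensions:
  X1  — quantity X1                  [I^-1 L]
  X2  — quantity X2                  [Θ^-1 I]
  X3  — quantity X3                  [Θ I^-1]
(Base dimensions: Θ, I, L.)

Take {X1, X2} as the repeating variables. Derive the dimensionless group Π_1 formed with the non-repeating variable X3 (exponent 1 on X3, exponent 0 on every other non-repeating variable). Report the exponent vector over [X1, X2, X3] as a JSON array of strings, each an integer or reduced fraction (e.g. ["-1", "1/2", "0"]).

["0", "1", "1"]

Exponent matrix [Θ,I,L] × [X1,X2,X3]:
  Θ: [ 0 -1  1]
  I: [-1  1 -1]
  L: [ 1  0  0]
Row reduction gives pivot columns X1,X2; rank = 2
Repeat: X1,X2; free: X3
RREF:
  r0: [   1    0    0]
  r1: [   0    1   -1]
  r2: [   0    0    0]
Fix exponent of X3 at 1; solve each RREF row for its pivot's exponent:
  r0: exp(X1) + (0)·1 = 0 ⇒ exp(X1) = 0
  r1: exp(X2) + (-1)·1 = 0 ⇒ exp(X2) = 1
Π_1 = X2 · X3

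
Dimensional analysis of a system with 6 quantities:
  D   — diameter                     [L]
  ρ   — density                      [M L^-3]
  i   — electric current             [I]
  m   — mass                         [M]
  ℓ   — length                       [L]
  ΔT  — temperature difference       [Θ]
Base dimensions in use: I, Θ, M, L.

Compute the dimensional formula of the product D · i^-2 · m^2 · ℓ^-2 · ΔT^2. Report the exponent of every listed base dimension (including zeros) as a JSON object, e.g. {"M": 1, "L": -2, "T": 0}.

Dimensional matrix (I×Θ×M×L by D×ρ×i×m×ℓ×ΔT):
  I: [ 0  0  1  0  0  0]
  Θ: [ 0  0  0  0  0  1]
  M: [ 0  1  0  1  0  0]
  L: [ 1 -3  0  0  1  0]
  [I]: (1)·0+(-2)·1+(2)·0+(-2)·0+(2)·0 = -2
  [Θ]: (1)·0+(-2)·0+(2)·0+(-2)·0+(2)·1 = 2
  [M]: (1)·0+(-2)·0+(2)·1+(-2)·0+(2)·0 = 2
  [L]: (1)·1+(-2)·0+(2)·0+(-2)·1+(2)·0 = -1
⇒ I^-2 Θ^2 M^2 L^-1

{"I": -2, "Θ": 2, "M": 2, "L": -1}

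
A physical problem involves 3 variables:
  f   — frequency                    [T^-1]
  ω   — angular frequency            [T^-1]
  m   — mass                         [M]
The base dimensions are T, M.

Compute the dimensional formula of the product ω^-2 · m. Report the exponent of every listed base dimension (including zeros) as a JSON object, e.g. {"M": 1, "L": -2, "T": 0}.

Exponent matrix [T,M] × [f,ω,m]:
  T: [-1 -1  0]
  M: [ 0  0  1]
  [T]: (-2)·-1+(1)·0 = 2
  [M]: (-2)·0+(1)·1 = 1
⇒ T^2 M

{"T": 2, "M": 1}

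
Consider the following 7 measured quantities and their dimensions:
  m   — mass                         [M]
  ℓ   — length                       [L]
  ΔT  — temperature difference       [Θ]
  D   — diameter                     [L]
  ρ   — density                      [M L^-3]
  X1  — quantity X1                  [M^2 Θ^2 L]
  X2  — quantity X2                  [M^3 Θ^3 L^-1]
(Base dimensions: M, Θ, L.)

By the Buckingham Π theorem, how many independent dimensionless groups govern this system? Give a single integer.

4

Dimensional matrix (M×Θ×L by m×ℓ×ΔT×D×ρ×X1×X2):
  M: [ 1  0  0  0  1  2  3]
  Θ: [ 0  0  1  0  0  2  3]
  L: [ 0  1  0  1 -3  1 -1]
RREF → pivots at {m,ℓ,ΔT} ⇒ r = 3
7 vars − rank 3 = 4 Π groups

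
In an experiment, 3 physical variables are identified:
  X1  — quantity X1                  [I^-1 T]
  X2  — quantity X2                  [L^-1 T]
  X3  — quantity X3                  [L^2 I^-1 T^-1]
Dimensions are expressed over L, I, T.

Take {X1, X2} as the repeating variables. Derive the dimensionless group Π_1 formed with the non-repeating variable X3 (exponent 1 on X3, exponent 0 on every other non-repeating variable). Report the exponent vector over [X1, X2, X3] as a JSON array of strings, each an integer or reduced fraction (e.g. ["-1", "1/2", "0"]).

["-1", "2", "1"]

Exponent matrix [L,I,T] × [X1,X2,X3]:
  L: [ 0 -1  2]
  I: [-1  0 -1]
  T: [ 1  1 -1]
RREF → pivots at {X1,X2} ⇒ r = 2
Pivot set = {X1,X2}, free = {X3}
RREF:
  r0: [   1    0    1]
  r1: [   0    1   -2]
  r2: [   0    0    0]
Fix exponent of X3 at 1; solve each RREF row for its pivot's exponent:
  r0: exp(X1) + (1)·1 = 0 ⇒ exp(X1) = -1
  r1: exp(X2) + (-2)·1 = 0 ⇒ exp(X2) = 2
Π_1 = X1^-1 · X2^2 · X3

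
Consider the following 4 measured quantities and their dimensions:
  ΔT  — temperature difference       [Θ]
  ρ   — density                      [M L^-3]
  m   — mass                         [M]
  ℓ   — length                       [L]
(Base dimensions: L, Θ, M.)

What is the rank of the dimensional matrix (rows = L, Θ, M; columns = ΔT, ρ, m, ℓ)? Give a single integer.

3

Exponent matrix [L,Θ,M] × [ΔT,ρ,m,ℓ]:
  L: [ 0 -3  0  1]
  Θ: [ 1  0  0  0]
  M: [ 0  1  1  0]
RREF → pivots at {ΔT,ρ,m} ⇒ r = 3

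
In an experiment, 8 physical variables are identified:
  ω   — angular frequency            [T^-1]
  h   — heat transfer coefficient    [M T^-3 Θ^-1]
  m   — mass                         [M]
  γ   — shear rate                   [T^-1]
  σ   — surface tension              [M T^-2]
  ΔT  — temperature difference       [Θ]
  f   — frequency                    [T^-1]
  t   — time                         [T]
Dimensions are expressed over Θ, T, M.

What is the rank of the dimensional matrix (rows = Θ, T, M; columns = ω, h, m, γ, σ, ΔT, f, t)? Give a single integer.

Write exponents as rows Θ,T,M / cols ω,h,m,γ,σ,ΔT,f,t:
  Θ: [ 0 -1  0  0  0  1  0  0]
  T: [-1 -3  0 -1 -2  0 -1  1]
  M: [ 0  1  1  0  1  0  0  0]
RREF → pivots at {ω,h,m} ⇒ r = 3

3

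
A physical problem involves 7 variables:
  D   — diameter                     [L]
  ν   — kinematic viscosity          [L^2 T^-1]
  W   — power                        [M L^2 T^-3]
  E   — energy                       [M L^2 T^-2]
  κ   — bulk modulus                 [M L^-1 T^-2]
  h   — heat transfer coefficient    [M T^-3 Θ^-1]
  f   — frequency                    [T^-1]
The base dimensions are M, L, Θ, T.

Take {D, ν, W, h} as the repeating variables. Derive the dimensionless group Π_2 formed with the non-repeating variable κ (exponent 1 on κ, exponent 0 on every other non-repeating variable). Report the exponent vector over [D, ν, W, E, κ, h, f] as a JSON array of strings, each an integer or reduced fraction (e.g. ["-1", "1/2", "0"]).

["1", "1", "-1", "0", "1", "0", "0"]

Exponent matrix [M,L,Θ,T] × [D,ν,W,E,κ,h,f]:
  M: [ 0  0  1  1  1  1  0]
  L: [ 1  2  2  2 -1  0  0]
  Θ: [ 0  0  0  0  0 -1  0]
  T: [ 0 -1 -3 -2 -2 -3 -1]
Row reduction gives pivot columns D,ν,W,h; rank = 4
Pivot set = {D,ν,W,h}, free = {E,κ,f}
RREF:
  r0: [   1    0    0    2   -1    0   -2]
  r1: [   0    1    0   -1   -1    0    1]
  r2: [   0    0    1    1    1    0    0]
  r3: [   0    0    0    0    0    1    0]
Fix exponent of κ at 1, E at 0, f at 0; solve each RREF row for its pivot's exponent:
  r0: exp(D) + (-1)·1 = 0 ⇒ exp(D) = 1
  r1: exp(ν) + (-1)·1 = 0 ⇒ exp(ν) = 1
  r2: exp(W) + (1)·1 = 0 ⇒ exp(W) = -1
  r3: exp(h) + (0)·1 = 0 ⇒ exp(h) = 0
Π_2 = D · ν · W^-1 · κ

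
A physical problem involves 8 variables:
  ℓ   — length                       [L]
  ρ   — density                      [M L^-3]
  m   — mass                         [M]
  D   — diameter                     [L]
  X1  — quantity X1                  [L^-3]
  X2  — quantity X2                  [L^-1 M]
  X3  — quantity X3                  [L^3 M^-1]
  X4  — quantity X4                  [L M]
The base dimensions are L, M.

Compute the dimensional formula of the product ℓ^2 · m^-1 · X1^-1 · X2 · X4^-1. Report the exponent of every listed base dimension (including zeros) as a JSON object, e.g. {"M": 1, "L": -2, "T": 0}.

{"L": 3, "M": -1}

Write exponents as rows L,M / cols ℓ,ρ,m,D,X1,X2,X3,X4:
  L: [ 1 -3  0  1 -3 -1  3  1]
  M: [ 0  1  1  0  0  1 -1  1]
  [L]: (2)·1+(-1)·0+(-1)·-3+(1)·-1+(-1)·1 = 3
  [M]: (2)·0+(-1)·1+(-1)·0+(1)·1+(-1)·1 = -1
⇒ L^3 M^-1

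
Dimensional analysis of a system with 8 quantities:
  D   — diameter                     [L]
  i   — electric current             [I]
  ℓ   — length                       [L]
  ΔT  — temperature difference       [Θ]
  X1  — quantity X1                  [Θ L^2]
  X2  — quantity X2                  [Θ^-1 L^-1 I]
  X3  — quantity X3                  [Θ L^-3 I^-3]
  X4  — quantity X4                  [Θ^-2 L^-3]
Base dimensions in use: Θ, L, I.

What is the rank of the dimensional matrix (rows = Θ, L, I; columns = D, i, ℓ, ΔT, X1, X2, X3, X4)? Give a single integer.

Dimensional matrix (Θ×L×I by D×i×ℓ×ΔT×X1×X2×X3×X4):
  Θ: [ 0  0  0  1  1 -1  1 -2]
  L: [ 1  0  1  0  2 -1 -3 -3]
  I: [ 0  1  0  0  0  1 -3  0]
RREF → pivots at {D,i,ΔT} ⇒ r = 3

3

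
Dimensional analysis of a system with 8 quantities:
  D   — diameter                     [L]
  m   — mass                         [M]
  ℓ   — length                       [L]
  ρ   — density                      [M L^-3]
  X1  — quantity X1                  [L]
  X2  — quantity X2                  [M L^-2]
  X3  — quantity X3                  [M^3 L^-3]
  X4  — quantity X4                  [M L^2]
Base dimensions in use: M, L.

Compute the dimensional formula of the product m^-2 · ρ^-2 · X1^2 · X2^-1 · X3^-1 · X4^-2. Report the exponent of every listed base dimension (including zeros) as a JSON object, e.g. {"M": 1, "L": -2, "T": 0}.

Write exponents as rows M,L / cols D,m,ℓ,ρ,X1,X2,X3,X4:
  M: [ 0  1  0  1  0  1  3  1]
  L: [ 1  0  1 -3  1 -2 -3  2]
  [M]: (-2)·1+(-2)·1+(2)·0+(-1)·1+(-1)·3+(-2)·1 = -10
  [L]: (-2)·0+(-2)·-3+(2)·1+(-1)·-2+(-1)·-3+(-2)·2 = 9
⇒ M^-10 L^9

{"M": -10, "L": 9}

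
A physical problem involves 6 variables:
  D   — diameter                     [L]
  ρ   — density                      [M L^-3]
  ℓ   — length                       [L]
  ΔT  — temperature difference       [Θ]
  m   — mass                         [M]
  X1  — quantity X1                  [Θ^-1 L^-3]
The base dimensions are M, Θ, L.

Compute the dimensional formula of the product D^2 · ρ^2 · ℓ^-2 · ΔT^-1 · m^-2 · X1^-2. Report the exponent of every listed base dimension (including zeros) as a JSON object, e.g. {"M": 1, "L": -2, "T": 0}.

Exponent matrix [M,Θ,L] × [D,ρ,ℓ,ΔT,m,X1]:
  M: [ 0  1  0  0  1  0]
  Θ: [ 0  0  0  1  0 -1]
  L: [ 1 -3  1  0  0 -3]
  [M]: (2)·0+(2)·1+(-2)·0+(-1)·0+(-2)·1+(-2)·0 = 0
  [Θ]: (2)·0+(2)·0+(-2)·0+(-1)·1+(-2)·0+(-2)·-1 = 1
  [L]: (2)·1+(2)·-3+(-2)·1+(-1)·0+(-2)·0+(-2)·-3 = 0
⇒ Θ

{"M": 0, "Θ": 1, "L": 0}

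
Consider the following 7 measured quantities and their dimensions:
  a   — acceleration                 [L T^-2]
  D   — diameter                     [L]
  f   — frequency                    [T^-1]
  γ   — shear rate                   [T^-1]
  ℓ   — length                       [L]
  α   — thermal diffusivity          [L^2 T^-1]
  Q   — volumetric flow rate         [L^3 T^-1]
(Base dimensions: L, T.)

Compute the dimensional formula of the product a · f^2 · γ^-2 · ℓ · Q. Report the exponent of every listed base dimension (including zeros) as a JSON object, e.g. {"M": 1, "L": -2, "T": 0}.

{"L": 5, "T": -3}

Dimensional matrix (L×T by a×D×f×γ×ℓ×α×Q):
  L: [ 1  1  0  0  1  2  3]
  T: [-2  0 -1 -1  0 -1 -1]
  [L]: (1)·1+(2)·0+(-2)·0+(1)·1+(1)·3 = 5
  [T]: (1)·-2+(2)·-1+(-2)·-1+(1)·0+(1)·-1 = -3
⇒ L^5 T^-3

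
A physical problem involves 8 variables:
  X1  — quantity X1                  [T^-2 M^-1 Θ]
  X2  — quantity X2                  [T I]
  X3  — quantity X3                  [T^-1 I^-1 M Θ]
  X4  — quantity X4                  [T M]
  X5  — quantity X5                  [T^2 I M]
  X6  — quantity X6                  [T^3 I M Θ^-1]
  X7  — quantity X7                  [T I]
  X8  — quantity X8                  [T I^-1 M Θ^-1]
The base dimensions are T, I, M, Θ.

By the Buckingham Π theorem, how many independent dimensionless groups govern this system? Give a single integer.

Exponent matrix [T,I,M,Θ] × [X1,X2,X3,X4,X5,X6,X7,X8]:
  T: [-2  1 -1  1  2  3  1  1]
  I: [ 0  1 -1  0  1  1  1 -1]
  M: [-1  0  1  1  1  1  0  1]
  Θ: [ 1  0  1  0  0 -1  0 -1]
Echelon form has 3 nonzero rows (pivots: X1,X2,X3)
n=8, r=3 ⇒ 5 dimensionless groups

5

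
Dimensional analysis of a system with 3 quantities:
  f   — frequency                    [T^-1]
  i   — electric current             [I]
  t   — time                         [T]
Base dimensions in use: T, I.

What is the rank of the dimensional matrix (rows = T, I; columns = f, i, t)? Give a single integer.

Write exponents as rows T,I / cols f,i,t:
  T: [-1  0  1]
  I: [ 0  1  0]
Row reduction gives pivot columns f,i; rank = 2

2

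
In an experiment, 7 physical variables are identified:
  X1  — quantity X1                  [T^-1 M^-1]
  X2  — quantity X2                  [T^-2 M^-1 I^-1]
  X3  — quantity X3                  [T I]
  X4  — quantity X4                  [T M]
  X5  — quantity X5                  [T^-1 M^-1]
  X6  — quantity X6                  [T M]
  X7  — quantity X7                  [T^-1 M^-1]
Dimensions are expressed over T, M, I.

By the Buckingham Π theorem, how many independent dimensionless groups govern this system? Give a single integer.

Write exponents as rows T,M,I / cols X1,X2,X3,X4,X5,X6,X7:
  T: [-1 -2  1  1 -1  1 -1]
  M: [-1 -1  0  1 -1  1 -1]
  I: [ 0 -1  1  0  0  0  0]
RREF → pivots at {X1,X2} ⇒ r = 2
7 vars − rank 2 = 5 Π groups

5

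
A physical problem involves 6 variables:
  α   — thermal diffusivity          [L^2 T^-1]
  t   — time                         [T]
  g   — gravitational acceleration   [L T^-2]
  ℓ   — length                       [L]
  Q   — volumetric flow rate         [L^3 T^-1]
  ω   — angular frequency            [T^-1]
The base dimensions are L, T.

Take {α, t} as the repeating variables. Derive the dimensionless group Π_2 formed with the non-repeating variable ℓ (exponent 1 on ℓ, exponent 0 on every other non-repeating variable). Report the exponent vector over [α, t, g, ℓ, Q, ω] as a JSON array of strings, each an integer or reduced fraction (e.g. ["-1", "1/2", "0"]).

Exponent matrix [L,T] × [α,t,g,ℓ,Q,ω]:
  L: [ 2  0  1  1  3  0]
  T: [-1  1 -2  0 -1 -1]
Echelon form has 2 nonzero rows (pivots: α,t)
Pivot set = {α,t}, free = {g,ℓ,Q,ω}
RREF:
  r0: [   1    0  1/2  1/2  3/2    0]
  r1: [   0    1 -3/2  1/2  1/2   -1]
Fix exponent of ℓ at 1, g at 0, Q at 0, ω at 0; solve each RREF row for its pivot's exponent:
  r0: exp(α) + (1/2)·1 = 0 ⇒ exp(α) = -1/2
  r1: exp(t) + (1/2)·1 = 0 ⇒ exp(t) = -1/2
Π_2 = α^(-1/2) · t^(-1/2) · ℓ

["-1/2", "-1/2", "0", "1", "0", "0"]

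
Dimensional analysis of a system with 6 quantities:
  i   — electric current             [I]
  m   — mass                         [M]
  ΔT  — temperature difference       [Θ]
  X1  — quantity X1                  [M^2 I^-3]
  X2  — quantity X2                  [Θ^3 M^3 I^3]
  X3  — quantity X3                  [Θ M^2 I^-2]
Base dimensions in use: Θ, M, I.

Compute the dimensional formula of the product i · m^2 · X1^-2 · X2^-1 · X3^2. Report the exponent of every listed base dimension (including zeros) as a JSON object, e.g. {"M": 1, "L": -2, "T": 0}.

Write exponents as rows Θ,M,I / cols i,m,ΔT,X1,X2,X3:
  Θ: [ 0  0  1  0  3  1]
  M: [ 0  1  0  2  3  2]
  I: [ 1  0  0 -3  3 -2]
  [Θ]: (1)·0+(2)·0+(-2)·0+(-1)·3+(2)·1 = -1
  [M]: (1)·0+(2)·1+(-2)·2+(-1)·3+(2)·2 = -1
  [I]: (1)·1+(2)·0+(-2)·-3+(-1)·3+(2)·-2 = 0
⇒ Θ^-1 M^-1

{"Θ": -1, "M": -1, "I": 0}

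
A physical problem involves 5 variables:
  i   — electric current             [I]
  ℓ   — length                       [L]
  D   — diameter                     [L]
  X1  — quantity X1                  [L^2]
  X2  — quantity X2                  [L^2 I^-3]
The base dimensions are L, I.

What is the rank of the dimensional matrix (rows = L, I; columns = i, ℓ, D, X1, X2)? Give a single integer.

Exponent matrix [L,I] × [i,ℓ,D,X1,X2]:
  L: [ 0  1  1  2  2]
  I: [ 1  0  0  0 -3]
Echelon form has 2 nonzero rows (pivots: i,ℓ)

2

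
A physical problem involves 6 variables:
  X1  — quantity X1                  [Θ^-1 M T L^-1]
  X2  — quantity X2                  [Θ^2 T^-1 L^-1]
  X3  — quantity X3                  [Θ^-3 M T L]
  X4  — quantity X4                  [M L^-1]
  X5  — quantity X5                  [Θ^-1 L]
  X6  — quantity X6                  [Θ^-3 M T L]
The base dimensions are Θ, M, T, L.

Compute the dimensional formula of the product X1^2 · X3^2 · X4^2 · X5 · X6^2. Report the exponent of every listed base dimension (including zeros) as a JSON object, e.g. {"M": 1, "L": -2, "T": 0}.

Dimensional matrix (Θ×M×T×L by X1×X2×X3×X4×X5×X6):
  Θ: [-1  2 -3  0 -1 -3]
  M: [ 1  0  1  1  0  1]
  T: [ 1 -1  1  0  0  1]
  L: [-1 -1  1 -1  1  1]
  [Θ]: (2)·-1+(2)·-3+(2)·0+(1)·-1+(2)·-3 = -15
  [M]: (2)·1+(2)·1+(2)·1+(1)·0+(2)·1 = 8
  [T]: (2)·1+(2)·1+(2)·0+(1)·0+(2)·1 = 6
  [L]: (2)·-1+(2)·1+(2)·-1+(1)·1+(2)·1 = 1
⇒ Θ^-15 M^8 T^6 L

{"Θ": -15, "M": 8, "T": 6, "L": 1}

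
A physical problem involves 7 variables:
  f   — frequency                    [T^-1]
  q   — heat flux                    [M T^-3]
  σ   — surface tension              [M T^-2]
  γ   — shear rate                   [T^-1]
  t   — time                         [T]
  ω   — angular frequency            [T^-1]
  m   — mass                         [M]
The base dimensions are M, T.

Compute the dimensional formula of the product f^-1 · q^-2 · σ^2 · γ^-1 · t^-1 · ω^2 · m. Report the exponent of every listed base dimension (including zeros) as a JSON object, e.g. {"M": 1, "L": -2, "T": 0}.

{"M": 1, "T": 1}

Write exponents as rows M,T / cols f,q,σ,γ,t,ω,m:
  M: [ 0  1  1  0  0  0  1]
  T: [-1 -3 -2 -1  1 -1  0]
  [M]: (-1)·0+(-2)·1+(2)·1+(-1)·0+(-1)·0+(2)·0+(1)·1 = 1
  [T]: (-1)·-1+(-2)·-3+(2)·-2+(-1)·-1+(-1)·1+(2)·-1+(1)·0 = 1
⇒ M T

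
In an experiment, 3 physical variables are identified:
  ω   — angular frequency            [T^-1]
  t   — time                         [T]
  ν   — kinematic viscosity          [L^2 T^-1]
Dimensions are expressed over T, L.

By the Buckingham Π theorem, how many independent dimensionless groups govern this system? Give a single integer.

1

Write exponents as rows T,L / cols ω,t,ν:
  T: [-1  1 -1]
  L: [ 0  0  2]
Row reduction gives pivot columns ω,ν; rank = 2
Π count = n − r = 3 − 2 = 1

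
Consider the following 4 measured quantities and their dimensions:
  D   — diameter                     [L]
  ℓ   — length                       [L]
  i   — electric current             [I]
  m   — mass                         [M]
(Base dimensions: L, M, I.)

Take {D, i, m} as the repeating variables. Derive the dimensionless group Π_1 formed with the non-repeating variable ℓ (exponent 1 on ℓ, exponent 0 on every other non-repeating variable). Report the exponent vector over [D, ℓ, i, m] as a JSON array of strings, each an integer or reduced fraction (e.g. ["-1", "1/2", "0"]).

Dimensional matrix (L×M×I by D×ℓ×i×m):
  L: [ 1  1  0  0]
  M: [ 0  0  0  1]
  I: [ 0  0  1  0]
RREF → pivots at {D,i,m} ⇒ r = 3
Repeat: D,i,m; free: ℓ
RREF:
  r0: [   1    1    0    0]
  r1: [   0    0    1    0]
  r2: [   0    0    0    1]
Fix exponent of ℓ at 1; solve each RREF row for its pivot's exponent:
  r0: exp(D) + (1)·1 = 0 ⇒ exp(D) = -1
  r1: exp(i) + (0)·1 = 0 ⇒ exp(i) = 0
  r2: exp(m) + (0)·1 = 0 ⇒ exp(m) = 0
Π_1 = D^-1 · ℓ

["-1", "1", "0", "0"]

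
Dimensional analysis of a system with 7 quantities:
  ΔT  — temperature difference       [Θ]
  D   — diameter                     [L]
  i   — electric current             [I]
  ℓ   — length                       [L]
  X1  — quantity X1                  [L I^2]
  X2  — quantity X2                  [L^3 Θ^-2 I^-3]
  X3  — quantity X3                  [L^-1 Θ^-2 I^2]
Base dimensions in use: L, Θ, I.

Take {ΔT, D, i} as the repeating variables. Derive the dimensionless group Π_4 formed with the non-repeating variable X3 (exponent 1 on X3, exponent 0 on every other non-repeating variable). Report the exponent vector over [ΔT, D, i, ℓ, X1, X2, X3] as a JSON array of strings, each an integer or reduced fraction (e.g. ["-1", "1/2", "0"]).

Exponent matrix [L,Θ,I] × [ΔT,D,i,ℓ,X1,X2,X3]:
  L: [ 0  1  0  1  1  3 -1]
  Θ: [ 1  0  0  0  0 -2 -2]
  I: [ 0  0  1  0  2 -3  2]
Echelon form has 3 nonzero rows (pivots: ΔT,D,i)
Repeat: ΔT,D,i; free: ℓ,X1,X2,X3
RREF:
  r0: [   1    0    0    0    0   -2   -2]
  r1: [   0    1    0    1    1    3   -1]
  r2: [   0    0    1    0    2   -3    2]
Fix exponent of X3 at 1, ℓ at 0, X1 at 0, X2 at 0; solve each RREF row for its pivot's exponent:
  r0: exp(ΔT) + (-2)·1 = 0 ⇒ exp(ΔT) = 2
  r1: exp(D) + (-1)·1 = 0 ⇒ exp(D) = 1
  r2: exp(i) + (2)·1 = 0 ⇒ exp(i) = -2
Π_4 = ΔT^2 · D · i^-2 · X3

["2", "1", "-2", "0", "0", "0", "1"]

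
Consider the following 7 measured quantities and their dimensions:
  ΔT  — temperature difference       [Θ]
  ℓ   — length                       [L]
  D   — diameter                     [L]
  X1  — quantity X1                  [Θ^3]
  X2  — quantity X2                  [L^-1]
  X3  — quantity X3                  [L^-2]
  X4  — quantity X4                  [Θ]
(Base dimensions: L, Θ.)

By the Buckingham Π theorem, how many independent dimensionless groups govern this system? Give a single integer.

Write exponents as rows L,Θ / cols ΔT,ℓ,D,X1,X2,X3,X4:
  L: [ 0  1  1  0 -1 -2  0]
  Θ: [ 1  0  0  3  0  0  1]
RREF → pivots at {ΔT,ℓ} ⇒ r = 2
Π count = n − r = 7 − 2 = 5

5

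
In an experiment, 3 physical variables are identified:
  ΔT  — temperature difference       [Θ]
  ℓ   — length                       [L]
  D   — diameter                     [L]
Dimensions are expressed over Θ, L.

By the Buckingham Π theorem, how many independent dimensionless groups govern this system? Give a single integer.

1

Exponent matrix [Θ,L] × [ΔT,ℓ,D]:
  Θ: [ 1  0  0]
  L: [ 0  1  1]
Row reduction gives pivot columns ΔT,ℓ; rank = 2
3 vars − rank 2 = 1 Π group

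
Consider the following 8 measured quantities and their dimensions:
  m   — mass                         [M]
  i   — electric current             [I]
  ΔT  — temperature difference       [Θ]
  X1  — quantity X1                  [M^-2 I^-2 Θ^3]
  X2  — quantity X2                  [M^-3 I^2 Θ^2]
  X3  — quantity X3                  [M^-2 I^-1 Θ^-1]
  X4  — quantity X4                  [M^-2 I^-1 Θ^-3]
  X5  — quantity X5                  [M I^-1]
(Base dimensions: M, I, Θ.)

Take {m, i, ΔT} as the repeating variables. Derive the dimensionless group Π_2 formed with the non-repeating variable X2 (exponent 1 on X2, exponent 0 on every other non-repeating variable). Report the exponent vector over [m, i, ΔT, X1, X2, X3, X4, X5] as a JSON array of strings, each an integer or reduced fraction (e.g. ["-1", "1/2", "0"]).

["3", "-2", "-2", "0", "1", "0", "0", "0"]

Dimensional matrix (M×I×Θ by m×i×ΔT×X1×X2×X3×X4×X5):
  M: [ 1  0  0 -2 -3 -2 -2  1]
  I: [ 0  1  0 -2  2 -1 -1 -1]
  Θ: [ 0  0  1  3  2 -1 -3  0]
Row reduction gives pivot columns m,i,ΔT; rank = 3
Repeat: m,i,ΔT; free: X1,X2,X3,X4,X5
RREF:
  r0: [   1    0    0   -2   -3   -2   -2    1]
  r1: [   0    1    0   -2    2   -1   -1   -1]
  r2: [   0    0    1    3    2   -1   -3    0]
Fix exponent of X2 at 1, X1 at 0, X3 at 0, X4 at 0, X5 at 0; solve each RREF row for its pivot's exponent:
  r0: exp(m) + (-3)·1 = 0 ⇒ exp(m) = 3
  r1: exp(i) + (2)·1 = 0 ⇒ exp(i) = -2
  r2: exp(ΔT) + (2)·1 = 0 ⇒ exp(ΔT) = -2
Π_2 = m^3 · i^-2 · ΔT^-2 · X2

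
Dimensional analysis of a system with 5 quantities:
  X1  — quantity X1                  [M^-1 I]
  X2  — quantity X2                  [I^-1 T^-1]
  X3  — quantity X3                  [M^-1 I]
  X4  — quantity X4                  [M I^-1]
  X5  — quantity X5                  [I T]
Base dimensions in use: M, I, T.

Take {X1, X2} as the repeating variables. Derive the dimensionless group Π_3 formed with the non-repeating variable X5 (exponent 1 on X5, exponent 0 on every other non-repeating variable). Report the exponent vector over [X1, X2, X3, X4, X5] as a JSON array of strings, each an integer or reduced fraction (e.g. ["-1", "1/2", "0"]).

["0", "1", "0", "0", "1"]

Dimensional matrix (M×I×T by X1×X2×X3×X4×X5):
  M: [-1  0 -1  1  0]
  I: [ 1 -1  1 -1  1]
  T: [ 0 -1  0  0  1]
Row reduction gives pivot columns X1,X2; rank = 2
Pivot set = {X1,X2}, free = {X3,X4,X5}
RREF:
  r0: [   1    0    1   -1    0]
  r1: [   0    1    0    0   -1]
  r2: [   0    0    0    0    0]
Fix exponent of X5 at 1, X3 at 0, X4 at 0; solve each RREF row for its pivot's exponent:
  r0: exp(X1) + (0)·1 = 0 ⇒ exp(X1) = 0
  r1: exp(X2) + (-1)·1 = 0 ⇒ exp(X2) = 1
Π_3 = X2 · X5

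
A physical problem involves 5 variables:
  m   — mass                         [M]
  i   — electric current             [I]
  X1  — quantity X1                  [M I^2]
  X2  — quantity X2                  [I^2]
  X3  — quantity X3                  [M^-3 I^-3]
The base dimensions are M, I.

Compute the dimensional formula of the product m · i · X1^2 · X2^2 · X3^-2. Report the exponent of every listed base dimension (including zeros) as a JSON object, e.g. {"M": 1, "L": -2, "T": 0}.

{"M": 9, "I": 15}

Dimensional matrix (M×I by m×i×X1×X2×X3):
  M: [ 1  0  1  0 -3]
  I: [ 0  1  2  2 -3]
  [M]: (1)·1+(1)·0+(2)·1+(2)·0+(-2)·-3 = 9
  [I]: (1)·0+(1)·1+(2)·2+(2)·2+(-2)·-3 = 15
⇒ M^9 I^15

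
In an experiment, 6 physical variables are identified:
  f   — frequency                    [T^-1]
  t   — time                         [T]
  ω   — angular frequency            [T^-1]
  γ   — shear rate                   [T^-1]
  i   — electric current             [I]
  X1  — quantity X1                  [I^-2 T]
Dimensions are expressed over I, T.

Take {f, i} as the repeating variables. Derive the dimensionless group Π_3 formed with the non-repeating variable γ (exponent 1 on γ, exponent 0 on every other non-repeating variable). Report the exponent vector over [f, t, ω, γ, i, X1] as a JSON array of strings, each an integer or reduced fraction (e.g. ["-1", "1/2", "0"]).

["-1", "0", "0", "1", "0", "0"]

Exponent matrix [I,T] × [f,t,ω,γ,i,X1]:
  I: [ 0  0  0  0  1 -2]
  T: [-1  1 -1 -1  0  1]
Echelon form has 2 nonzero rows (pivots: f,i)
Repeat: f,i; free: t,ω,γ,X1
RREF:
  r0: [   1   -1    1    1    0   -1]
  r1: [   0    0    0    0    1   -2]
Fix exponent of γ at 1, t at 0, ω at 0, X1 at 0; solve each RREF row for its pivot's exponent:
  r0: exp(f) + (1)·1 = 0 ⇒ exp(f) = -1
  r1: exp(i) + (0)·1 = 0 ⇒ exp(i) = 0
Π_3 = f^-1 · γ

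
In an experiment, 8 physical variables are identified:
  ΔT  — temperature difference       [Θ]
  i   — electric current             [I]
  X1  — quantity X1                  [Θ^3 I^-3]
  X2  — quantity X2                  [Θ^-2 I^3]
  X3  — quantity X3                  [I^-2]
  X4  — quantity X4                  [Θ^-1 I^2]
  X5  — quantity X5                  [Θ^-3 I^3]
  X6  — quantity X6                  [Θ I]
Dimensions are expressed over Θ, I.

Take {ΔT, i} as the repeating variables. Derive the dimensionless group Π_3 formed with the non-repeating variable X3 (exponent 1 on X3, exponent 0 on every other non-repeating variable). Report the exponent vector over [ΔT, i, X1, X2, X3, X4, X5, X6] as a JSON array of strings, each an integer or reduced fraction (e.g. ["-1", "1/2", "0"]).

["0", "2", "0", "0", "1", "0", "0", "0"]

Write exponents as rows Θ,I / cols ΔT,i,X1,X2,X3,X4,X5,X6:
  Θ: [ 1  0  3 -2  0 -1 -3  1]
  I: [ 0  1 -3  3 -2  2  3  1]
Row reduction gives pivot columns ΔT,i; rank = 2
Repeat: ΔT,i; free: X1,X2,X3,X4,X5,X6
RREF:
  r0: [   1    0    3   -2    0   -1   -3    1]
  r1: [   0    1   -3    3   -2    2    3    1]
Fix exponent of X3 at 1, X1 at 0, X2 at 0, X4 at 0, X5 at 0, X6 at 0; solve each RREF row for its pivot's exponent:
  r0: exp(ΔT) + (0)·1 = 0 ⇒ exp(ΔT) = 0
  r1: exp(i) + (-2)·1 = 0 ⇒ exp(i) = 2
Π_3 = i^2 · X3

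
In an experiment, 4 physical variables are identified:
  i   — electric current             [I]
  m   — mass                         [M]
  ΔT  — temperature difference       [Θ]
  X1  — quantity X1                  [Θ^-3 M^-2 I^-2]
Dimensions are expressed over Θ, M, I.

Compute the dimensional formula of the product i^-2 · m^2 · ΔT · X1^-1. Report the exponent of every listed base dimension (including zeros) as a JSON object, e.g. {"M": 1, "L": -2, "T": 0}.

{"Θ": 4, "M": 4, "I": 0}

Exponent matrix [Θ,M,I] × [i,m,ΔT,X1]:
  Θ: [ 0  0  1 -3]
  M: [ 0  1  0 -2]
  I: [ 1  0  0 -2]
  [Θ]: (-2)·0+(2)·0+(1)·1+(-1)·-3 = 4
  [M]: (-2)·0+(2)·1+(1)·0+(-1)·-2 = 4
  [I]: (-2)·1+(2)·0+(1)·0+(-1)·-2 = 0
⇒ Θ^4 M^4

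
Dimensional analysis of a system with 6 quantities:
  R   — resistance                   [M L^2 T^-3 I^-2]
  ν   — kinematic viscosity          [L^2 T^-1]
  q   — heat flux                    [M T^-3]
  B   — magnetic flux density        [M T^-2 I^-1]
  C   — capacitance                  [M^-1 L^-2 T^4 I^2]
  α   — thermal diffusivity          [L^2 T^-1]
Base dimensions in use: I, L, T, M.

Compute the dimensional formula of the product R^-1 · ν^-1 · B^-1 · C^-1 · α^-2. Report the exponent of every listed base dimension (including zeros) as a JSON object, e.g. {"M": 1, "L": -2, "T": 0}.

{"I": 1, "L": -6, "T": 4, "M": -1}

Exponent matrix [I,L,T,M] × [R,ν,q,B,C,α]:
  I: [-2  0  0 -1  2  0]
  L: [ 2  2  0  0 -2  2]
  T: [-3 -1 -3 -2  4 -1]
  M: [ 1  0  1  1 -1  0]
  [I]: (-1)·-2+(-1)·0+(-1)·-1+(-1)·2+(-2)·0 = 1
  [L]: (-1)·2+(-1)·2+(-1)·0+(-1)·-2+(-2)·2 = -6
  [T]: (-1)·-3+(-1)·-1+(-1)·-2+(-1)·4+(-2)·-1 = 4
  [M]: (-1)·1+(-1)·0+(-1)·1+(-1)·-1+(-2)·0 = -1
⇒ I L^-6 T^4 M^-1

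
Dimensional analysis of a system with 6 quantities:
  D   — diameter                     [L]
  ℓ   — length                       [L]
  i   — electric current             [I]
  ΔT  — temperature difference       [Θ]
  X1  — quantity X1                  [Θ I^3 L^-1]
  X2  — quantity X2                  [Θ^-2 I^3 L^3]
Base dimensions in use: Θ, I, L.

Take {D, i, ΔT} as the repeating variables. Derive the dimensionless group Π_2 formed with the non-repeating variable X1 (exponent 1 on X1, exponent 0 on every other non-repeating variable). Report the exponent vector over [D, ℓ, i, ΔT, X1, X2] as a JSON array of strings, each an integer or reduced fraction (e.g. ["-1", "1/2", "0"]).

["1", "0", "-3", "-1", "1", "0"]

Write exponents as rows Θ,I,L / cols D,ℓ,i,ΔT,X1,X2:
  Θ: [ 0  0  0  1  1 -2]
  I: [ 0  0  1  0  3  3]
  L: [ 1  1  0  0 -1  3]
RREF → pivots at {D,i,ΔT} ⇒ r = 3
Pivot set = {D,i,ΔT}, free = {ℓ,X1,X2}
RREF:
  r0: [   1    1    0    0   -1    3]
  r1: [   0    0    1    0    3    3]
  r2: [   0    0    0    1    1   -2]
Fix exponent of X1 at 1, ℓ at 0, X2 at 0; solve each RREF row for its pivot's exponent:
  r0: exp(D) + (-1)·1 = 0 ⇒ exp(D) = 1
  r1: exp(i) + (3)·1 = 0 ⇒ exp(i) = -3
  r2: exp(ΔT) + (1)·1 = 0 ⇒ exp(ΔT) = -1
Π_2 = D · i^-3 · ΔT^-1 · X1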